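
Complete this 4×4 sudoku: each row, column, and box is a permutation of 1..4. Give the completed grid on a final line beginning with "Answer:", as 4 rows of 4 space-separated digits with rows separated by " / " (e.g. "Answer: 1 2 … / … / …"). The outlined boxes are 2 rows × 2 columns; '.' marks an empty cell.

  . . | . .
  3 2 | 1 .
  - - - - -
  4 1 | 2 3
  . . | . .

Step 1. [r2c4∈{4}] nothing but 4 survives at r2c4, so r2c4=4.
Step 2. [r4c2∈{3}] only 3 remains possible at r4c2. So r4c2=3.
Step 3. [r1c4∈{2}] nothing but 2 survives at r1c4 ⇒ r1c4=2.
Step 4. [r4c3∈{4}] r4c3's peers cover all but 4. So r4c3=4.
Step 5. [r1c2∈{4}] nothing but 4 survives at r1c2 ⇒ r1c2=4.
Step 6. [r1c3∈{3}] r1c3 is down to just 3. So r1c3=3.
Step 7. [r4c1∈{2}] only 2 remains possible at r4c1 ⇒ r4c1=2.
Step 8. [r4c4∈{1}] nothing but 1 survives at r4c4, so r4c4=1.
Step 9. [r1c1∈{1}] r1c1 is down to just 1. So r1c1=1.

Answer: 1 4 3 2 / 3 2 1 4 / 4 1 2 3 / 2 3 4 1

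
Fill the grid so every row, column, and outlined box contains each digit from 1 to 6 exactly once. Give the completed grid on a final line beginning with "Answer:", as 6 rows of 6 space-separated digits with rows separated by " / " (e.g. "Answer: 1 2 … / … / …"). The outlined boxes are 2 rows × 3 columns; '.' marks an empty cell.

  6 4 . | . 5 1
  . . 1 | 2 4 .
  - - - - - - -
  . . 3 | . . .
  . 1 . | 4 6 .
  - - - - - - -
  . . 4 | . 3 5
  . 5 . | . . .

Step 1. [r3c6∈{2}] only 2 remains possible at r3c6. So r3c6=2.
Step 2. [r6c3∈{2,6}] 6 has one home in col 3: r6c3, so r6c3=6.
Step 3. [r6c4∈{1}] nothing but 1 survives at r6c4 ⇒ r6c4=1.
Step 4. [r2c1∈{3,5}] r2c1 is the only open cell in row 2 admitting 5, so r2c1=5.
Step 5. [r4c1∈{2}] r4c1's peers cover all but 2, so r4c1=2.
Step 6. [r2c6∈{3,6}] across row 2, 6 lands solely at r2c6 ⇒ r2c6=6.
Step 7. [r6c5∈{2}] r6c5's peers cover all but 2, so r6c5=2.
Step 8. [r1c3∈{2}] only 2 remains possible at r1c3, so r1c3=2.
Step 9. [r5c2∈{2}] r5c2 is down to just 2. So r5c2=2.
Step 10. [r6c1∈{3}] r6c1 has the single candidate 3 ⇒ r6c1=3.
Step 11. [r4c6∈{3}] nothing but 3 survives at r4c6. So r4c6=3.
Step 12. [r3c4∈{5}] r3c4's peers cover all but 5 ⇒ r3c4=5.
Step 13. [r1c4∈{3}] nothing but 3 survives at r1c4 ⇒ r1c4=3.
Step 14. [r4c3∈{5}] nothing but 5 survives at r4c3, so r4c3=5.
Step 15. [r3c2∈{6}] nothing but 6 survives at r3c2 ⇒ r3c2=6.
Step 16. [r6c6∈{4}] r6c6 has the single candidate 4 ⇒ r6c6=4.
Step 17. [r5c4∈{6}] r5c4 is down to just 6 ⇒ r5c4=6.
Step 18. [r2c2∈{3}] r2c2 is down to just 3. So r2c2=3.
Step 19. [r3c5∈{1}] r3c5's peers cover all but 1, so r3c5=1.
Step 20. [r3c1∈{4}] r3c1 has the single candidate 4, so r3c1=4.
Step 21. [r5c1∈{1}] only 1 remains possible at r5c1 ⇒ r5c1=1.

Answer: 6 4 2 3 5 1 / 5 3 1 2 4 6 / 4 6 3 5 1 2 / 2 1 5 4 6 3 / 1 2 4 6 3 5 / 3 5 6 1 2 4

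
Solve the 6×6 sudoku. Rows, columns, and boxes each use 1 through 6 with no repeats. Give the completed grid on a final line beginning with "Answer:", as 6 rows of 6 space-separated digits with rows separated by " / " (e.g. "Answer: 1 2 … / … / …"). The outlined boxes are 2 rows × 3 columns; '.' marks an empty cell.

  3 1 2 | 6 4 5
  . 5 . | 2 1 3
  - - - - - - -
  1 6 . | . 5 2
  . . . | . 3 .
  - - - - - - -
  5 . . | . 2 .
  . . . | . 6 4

Step 1. [r5c6∈{1}] r5c6 has the single candidate 1 ⇒ r5c6=1.
Step 2. [r5c3∈{3,4,6}] r5c3 is the only open cell in row 5 admitting 6. So r5c3=6.
Step 3. [r2c3∈{4}] only 4 remains possible at r2c3, so r2c3=4.
Step 4. [r4c1∈{2,4}] 4 has one home in col 1: r4c1, so r4c1=4.
Step 5. [r5c4∈{3}] r5c4 has the single candidate 3 ⇒ r5c4=3.
Step 6. [r6c2∈{2,3}] across col 2, 3 lands solely at r6c2, so r6c2=3.
Step 7. [r4c2∈{2}] r4c2 has the single candidate 2. So r4c2=2.
Step 8. [r6c1∈{2}] r6c1 is down to just 2, so r6c1=2.
Step 9. [r6c4∈{5}] r6c4 has the single candidate 5 ⇒ r6c4=5.
Step 10. [r3c4∈{4}] nothing but 4 survives at r3c4 ⇒ r3c4=4.
Step 11. [r4c3∈{5}] only 5 remains possible at r4c3. So r4c3=5.
Step 12. [r6c3∈{1}] r6c3's peers cover all but 1 ⇒ r6c3=1.
Step 13. [r5c2∈{4}] r5c2 is down to just 4 ⇒ r5c2=4.
Step 14. [r2c1∈{6}] nothing but 6 survives at r2c1. So r2c1=6.
Step 15. [r4c6∈{6}] r4c6's peers cover all but 6, so r4c6=6.
Step 16. [r4c4∈{1}] only 1 remains possible at r4c4, so r4c4=1.
Step 17. [r3c3∈{3}] r3c3's peers cover all but 3. So r3c3=3.

Answer: 3 1 2 6 4 5 / 6 5 4 2 1 3 / 1 6 3 4 5 2 / 4 2 5 1 3 6 / 5 4 6 3 2 1 / 2 3 1 5 6 4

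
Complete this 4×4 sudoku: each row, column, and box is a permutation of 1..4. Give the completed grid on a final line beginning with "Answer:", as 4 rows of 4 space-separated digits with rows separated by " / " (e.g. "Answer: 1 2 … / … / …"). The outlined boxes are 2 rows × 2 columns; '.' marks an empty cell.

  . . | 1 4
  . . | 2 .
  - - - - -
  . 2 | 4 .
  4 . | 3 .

Step 1. [r4c2∈{1}] r4c2 is down to just 1 ⇒ r4c2=1.
Step 2. [r1c2∈{3}] nothing but 3 survives at r1c2, so r1c2=3.
Step 3. [r2c2∈{4}] only 4 remains possible at r2c2 ⇒ r2c2=4.
Step 4. [r1c1∈{2}] r1c1's peers cover all but 2. So r1c1=2.
Step 5. [r2c4∈{3}] r2c4 has the single candidate 3 ⇒ r2c4=3.
Step 6. [r2c1∈{1}] only 1 remains possible at r2c1. So r2c1=1.
Step 7. [r3c4∈{1}] r3c4 has the single candidate 1. So r3c4=1.
Step 8. [r3c1∈{3}] r3c1 is down to just 3. So r3c1=3.
Step 9. [r4c4∈{2}] r4c4's peers cover all but 2, so r4c4=2.

Answer: 2 3 1 4 / 1 4 2 3 / 3 2 4 1 / 4 1 3 2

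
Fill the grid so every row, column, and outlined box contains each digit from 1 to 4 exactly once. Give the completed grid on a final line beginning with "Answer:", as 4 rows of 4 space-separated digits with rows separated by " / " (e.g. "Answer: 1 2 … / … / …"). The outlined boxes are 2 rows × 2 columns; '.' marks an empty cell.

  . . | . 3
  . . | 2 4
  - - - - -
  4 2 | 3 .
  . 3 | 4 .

Step 1. [r4c1∈{1}] only 1 remains possible at r4c1. So r4c1=1.
Step 2. [r1c2∈{1,4}] 4 has one home in row 1: r1c2 ⇒ r1c2=4.
Step 3. [r4c4∈{2}] r4c4 is down to just 2 ⇒ r4c4=2.
Step 4. [r2c1∈{3}] only 3 remains possible at r2c1. So r2c1=3.
Step 5. [r1c1∈{2}] only 2 remains possible at r1c1. So r1c1=2.
Step 6. [r1c3∈{1}] r1c3 is down to just 1, so r1c3=1.
Step 7. [r3c4∈{1}] nothing but 1 survives at r3c4 ⇒ r3c4=1.
Step 8. [r2c2∈{1}] nothing but 1 survives at r2c2 ⇒ r2c2=1.

Answer: 2 4 1 3 / 3 1 2 4 / 4 2 3 1 / 1 3 4 2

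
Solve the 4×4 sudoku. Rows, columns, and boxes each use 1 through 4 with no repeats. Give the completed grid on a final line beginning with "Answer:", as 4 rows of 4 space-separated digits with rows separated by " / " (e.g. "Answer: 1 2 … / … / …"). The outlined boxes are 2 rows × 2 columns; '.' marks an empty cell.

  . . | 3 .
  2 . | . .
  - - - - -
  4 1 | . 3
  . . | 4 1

Step 1. [r2c4∈{4}] nothing but 4 survives at r2c4. So r2c4=4.
Step 2. [r4c2∈{2,3}] r4c2 is the only open cell in row 4 admitting 2 ⇒ r4c2=2.
Step 3. [r1c4∈{2}] nothing but 2 survives at r1c4, so r1c4=2.
Step 4. [r3c3∈{2}] only 2 remains possible at r3c3. So r3c3=2.
Step 5. [r4c1∈{3}] r4c1's peers cover all but 3. So r4c1=3.
Step 6. [r1c1∈{1}] only 1 remains possible at r1c1. So r1c1=1.
Step 7. [r2c3∈{1}] nothing but 1 survives at r2c3 ⇒ r2c3=1.
Step 8. [r2c2∈{3}] only 3 remains possible at r2c2, so r2c2=3.
Step 9. [r1c2∈{4}] r1c2 has the single candidate 4 ⇒ r1c2=4.

Answer: 1 4 3 2 / 2 3 1 4 / 4 1 2 3 / 3 2 4 1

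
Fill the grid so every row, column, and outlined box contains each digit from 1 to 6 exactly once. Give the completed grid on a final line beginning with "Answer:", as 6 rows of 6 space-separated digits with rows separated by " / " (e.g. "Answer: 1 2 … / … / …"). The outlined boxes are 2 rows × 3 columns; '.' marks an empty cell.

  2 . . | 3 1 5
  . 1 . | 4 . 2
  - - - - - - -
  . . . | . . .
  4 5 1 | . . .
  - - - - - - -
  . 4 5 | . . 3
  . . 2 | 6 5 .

Step 1. [r2c5∈{6}] only 6 remains possible at r2c5 ⇒ r2c5=6.
Step 2. [r4c4∈{2}] r4c4 has the single candidate 2 ⇒ r4c4=2.
Step 3. [r5c4∈{1}] r5c4's peers cover all but 1 ⇒ r5c4=1.
Step 4. [r2c3∈{3}] r2c3 has the single candidate 3 ⇒ r2c3=3.
Step 5. [r3c3∈{6}] r3c3 has the single candidate 6. So r3c3=6.
Step 6. [r3c1∈{3}] only 3 remains possible at r3c1, so r3c1=3.
Step 7. [r6c6∈{4}] nothing but 4 survives at r6c6. So r6c6=4.
Step 8. [r3c5∈{4}] r3c5 has the single candidate 4 ⇒ r3c5=4.
Step 9. [r3c4∈{5}] nothing but 5 survives at r3c4 ⇒ r3c4=5.
Step 10. [r2c1∈{5}] nothing but 5 survives at r2c1. So r2c1=5.
Step 11. [r3c6∈{1}] r3c6 is down to just 1, so r3c6=1.
Step 12. [r3c2∈{2}] r3c2 has the single candidate 2. So r3c2=2.
Step 13. [r4c5∈{3}] r4c5 is down to just 3 ⇒ r4c5=3.
Step 14. [r4c6∈{6}] only 6 remains possible at r4c6, so r4c6=6.
Step 15. [r1c3∈{4}] r1c3 is down to just 4 ⇒ r1c3=4.
Step 16. [r6c2∈{3}] r6c2 has the single candidate 3. So r6c2=3.
Step 17. [r6c1∈{1}] nothing but 1 survives at r6c1. So r6c1=1.
Step 18. [r5c5∈{2}] r5c5 has the single candidate 2. So r5c5=2.
Step 19. [r1c2∈{6}] r1c2 has the single candidate 6. So r1c2=6.
Step 20. [r5c1∈{6}] r5c1 has the single candidate 6, so r5c1=6.

Answer: 2 6 4 3 1 5 / 5 1 3 4 6 2 / 3 2 6 5 4 1 / 4 5 1 2 3 6 / 6 4 5 1 2 3 / 1 3 2 6 5 4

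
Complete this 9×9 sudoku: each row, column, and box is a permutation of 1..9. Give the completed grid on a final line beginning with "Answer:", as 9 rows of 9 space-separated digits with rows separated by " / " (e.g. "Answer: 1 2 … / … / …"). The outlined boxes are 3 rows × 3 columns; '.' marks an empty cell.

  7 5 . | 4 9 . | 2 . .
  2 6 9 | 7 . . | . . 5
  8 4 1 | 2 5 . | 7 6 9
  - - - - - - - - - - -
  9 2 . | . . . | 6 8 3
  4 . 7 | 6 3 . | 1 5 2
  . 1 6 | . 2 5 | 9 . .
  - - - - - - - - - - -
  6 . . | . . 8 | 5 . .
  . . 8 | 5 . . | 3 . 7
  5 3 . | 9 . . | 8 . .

Step 1. [r9c9∈{1,4,6}] in col 9, 6 fits only at r9c9 ⇒ r9c9=6.
Step 2. [r8c1∈{1}] r8c1 has the single candidate 1, so r8c1=1.
Step 3. [r4c4∈{1}] r4c4 has the single candidate 1, so r4c4=1.
Step 4. [r1c6∈{1,3,6}] across row 1, 6 lands solely at r1c6 ⇒ r1c6=6.
Step 5. [r7c2∈{7,9}] 7 has one home in col 2: r7c2, so r7c2=7.
Step 6. [r7c8∈{1,2,4,9}] r7c8 is the only open cell in row 7 admitting 9, so r7c8=9.
Step 7. [r7c3∈{2,4}] across row 7, 2 lands solely at r7c3, so r7c3=2.
Step 8. [r9c3∈{4}] r9c3's peers cover all but 4, so r9c3=4.
Step 9. [r6c9∈{4}] nothing but 4 survives at r6c9, so r6c9=4.
Step 10. [r7c5∈{1,4}] across row 7, 4 lands solely at r7c5. So r7c5=4.
Step 11. [r4c5∈{7}] r4c5 has the single candidate 7 ⇒ r4c5=7.
Step 12. [r9c5∈{1}] r9c5's peers cover all but 1. So r9c5=1.
Step 13. [r2c6∈{1,3}] col 6 places 1 nowhere but r2c6 ⇒ r2c6=1.
Step 14. [r8c8∈{2,4}] 4 has one home in row 8: r8c8. So r8c8=4.
Step 15. [r1c8∈{1,3}] in col 8, 1 fits only at r1c8, so r1c8=1.
Step 16. [r9c8∈{2}] r9c8 is down to just 2, so r9c8=2.
Step 17. [r6c8∈{7}] r6c8 is down to just 7 ⇒ r6c8=7.
Step 18. [r4c3∈{5}] r4c3's peers cover all but 5 ⇒ r4c3=5.
Step 19. [r4c6∈{4}] r4c6 is down to just 4, so r4c6=4.
Step 20. [r6c4∈{8}] r6c4's peers cover all but 8 ⇒ r6c4=8.
Step 21. [r5c6∈{9}] r5c6 is down to just 9, so r5c6=9.
Step 22. [r9c6∈{7}] only 7 remains possible at r9c6 ⇒ r9c6=7.
Step 23. [r8c2∈{9}] r8c2's peers cover all but 9 ⇒ r8c2=9.
Step 24. [r7c9∈{1}] only 1 remains possible at r7c9, so r7c9=1.
Step 25. [r2c8∈{3}] nothing but 3 survives at r2c8, so r2c8=3.
Step 26. [r3c6∈{3}] r3c6's peers cover all but 3. So r3c6=3.
Step 27. [r1c3∈{3}] nothing but 3 survives at r1c3, so r1c3=3.
Step 28. [r8c5∈{6}] r8c5 has the single candidate 6 ⇒ r8c5=6.
Step 29. [r2c7∈{4}] r2c7 has the single candidate 4 ⇒ r2c7=4.
Step 30. [r5c2∈{8}] r5c2's peers cover all but 8, so r5c2=8.
Step 31. [r7c4∈{3}] nothing but 3 survives at r7c4 ⇒ r7c4=3.
Step 32. [r2c5∈{8}] r2c5's peers cover all but 8 ⇒ r2c5=8.
Step 33. [r8c6∈{2}] r8c6's peers cover all but 2. So r8c6=2.
Step 34. [r6c1∈{3}] r6c1 has the single candidate 3 ⇒ r6c1=3.
Step 35. [r1c9∈{8}] r1c9's peers cover all but 8. So r1c9=8.

Answer: 7 5 3 4 9 6 2 1 8 / 2 6 9 7 8 1 4 3 5 / 8 4 1 2 5 3 7 6 9 / 9 2 5 1 7 4 6 8 3 / 4 8 7 6 3 9 1 5 2 / 3 1 6 8 2 5 9 7 4 / 6 7 2 3 4 8 5 9 1 / 1 9 8 5 6 2 3 4 7 / 5 3 4 9 1 7 8 2 6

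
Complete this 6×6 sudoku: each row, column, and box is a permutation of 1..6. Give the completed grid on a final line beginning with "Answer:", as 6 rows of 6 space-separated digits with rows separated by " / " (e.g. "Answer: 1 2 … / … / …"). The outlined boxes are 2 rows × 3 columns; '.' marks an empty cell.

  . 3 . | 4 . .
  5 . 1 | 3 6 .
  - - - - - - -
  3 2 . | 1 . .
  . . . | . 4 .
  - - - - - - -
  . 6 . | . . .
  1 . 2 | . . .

Step 1. [r3c5∈{5}] nothing but 5 survives at r3c5, so r3c5=5.
Step 2. [r4c1∈{6}] nothing but 6 survives at r4c1. So r4c1=6.
Step 3. [r2c6∈{2}] r2c6 has the single candidate 2 ⇒ r2c6=2.
Step 4. [r5c3∈{3,4,5}] col 3 places 3 nowhere but r5c3, so r5c3=3.
Step 5. [r6c2∈{4,5}] in box 5, 5 fits only at r6c2, so r6c2=5.
Step 6. [r6c6∈{3,4,6}] across row 6, 4 lands solely at r6c6. So r6c6=4.
Step 7. [r1c5∈{1}] only 1 remains possible at r1c5. So r1c5=1.
Step 8. [r5c4∈{2,5}] across col 4, 5 lands solely at r5c4. So r5c4=5.
Step 9. [r1c3∈{6}] only 6 remains possible at r1c3, so r1c3=6.
Step 10. [r6c4∈{6}] only 6 remains possible at r6c4, so r6c4=6.
Step 11. [r2c2∈{4}] r2c2's peers cover all but 4 ⇒ r2c2=4.
Step 12. [r3c3∈{4}] nothing but 4 survives at r3c3, so r3c3=4.
Step 13. [r4c2∈{1}] only 1 remains possible at r4c2 ⇒ r4c2=1.
Step 14. [r5c6∈{1}] r5c6 is down to just 1. So r5c6=1.
Step 15. [r1c6∈{5}] r1c6's peers cover all but 5, so r1c6=5.
Step 16. [r1c1∈{2}] r1c1's peers cover all but 2. So r1c1=2.
Step 17. [r4c3∈{5}] r4c3's peers cover all but 5 ⇒ r4c3=5.
Step 18. [r3c6∈{6}] r3c6 has the single candidate 6 ⇒ r3c6=6.
Step 19. [r4c6∈{3}] r4c6's peers cover all but 3, so r4c6=3.
Step 20. [r6c5∈{3}] r6c5 has the single candidate 3 ⇒ r6c5=3.
Step 21. [r4c4∈{2}] r4c4 has the single candidate 2. So r4c4=2.
Step 22. [r5c1∈{4}] r5c1's peers cover all but 4, so r5c1=4.
Step 23. [r5c5∈{2}] r5c5 is down to just 2. So r5c5=2.

Answer: 2 3 6 4 1 5 / 5 4 1 3 6 2 / 3 2 4 1 5 6 / 6 1 5 2 4 3 / 4 6 3 5 2 1 / 1 5 2 6 3 4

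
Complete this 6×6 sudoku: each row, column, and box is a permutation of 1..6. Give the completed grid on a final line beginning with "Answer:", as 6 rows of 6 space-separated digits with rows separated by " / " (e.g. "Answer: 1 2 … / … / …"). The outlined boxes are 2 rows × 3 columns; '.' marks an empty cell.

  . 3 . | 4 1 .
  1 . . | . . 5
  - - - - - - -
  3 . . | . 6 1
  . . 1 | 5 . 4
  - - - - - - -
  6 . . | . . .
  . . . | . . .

Step 1. [r6c1∈{2,4,5}] across col 1, 4 lands solely at r6c1. So r6c1=4.
Step 2. [r3c4∈{2}] nothing but 2 survives at r3c4. So r3c4=2.
Step 3. [r4c5∈{3}] only 3 remains possible at r4c5 ⇒ r4c5=3.
Step 4. [r2c5∈{2}] r2c5's peers cover all but 2 ⇒ r2c5=2.
Step 5. [r2c4∈{3,6}] in row 2, 3 fits only at r2c4 ⇒ r2c4=3.
Step 6. [r6c5∈{5}] nothing but 5 survives at r6c5. So r6c5=5.
Step 7. [r1c6∈{6}] r1c6 is down to just 6 ⇒ r1c6=6.
Step 8. [r4c1∈{2}] r4c1's peers cover all but 2. So r4c1=2.
Step 9. [r1c3∈{2,5}] across row 1, 2 lands solely at r1c3. So r1c3=2.
Step 10. [r5c4∈{1}] nothing but 1 survives at r5c4, so r5c4=1.
Step 11. [r2c3∈{4,6}] 6 has one home in col 3: r2c3 ⇒ r2c3=6.
Step 12. [r3c3∈{4,5}] r3c3 is the only open cell in col 3 admitting 4, so r3c3=4.
Step 13. [r6c3∈{3}] r6c3 is down to just 3. So r6c3=3.
Step 14. [r6c6∈{2}] r6c6's peers cover all but 2. So r6c6=2.
Step 15. [r5c3∈{5}] r5c3 has the single candidate 5 ⇒ r5c3=5.
Step 16. [r5c6∈{3}] only 3 remains possible at r5c6 ⇒ r5c6=3.
Step 17. [r5c2∈{2}] only 2 remains possible at r5c2, so r5c2=2.
Step 18. [r1c1∈{5}] r1c1 has the single candidate 5 ⇒ r1c1=5.
Step 19. [r5c5∈{4}] r5c5 is down to just 4, so r5c5=4.
Step 20. [r4c2∈{6}] nothing but 6 survives at r4c2. So r4c2=6.
Step 21. [r6c4∈{6}] nothing but 6 survives at r6c4. So r6c4=6.
Step 22. [r6c2∈{1}] r6c2's peers cover all but 1. So r6c2=1.
Step 23. [r2c2∈{4}] r2c2 is down to just 4 ⇒ r2c2=4.
Step 24. [r3c2∈{5}] r3c2 has the single candidate 5. So r3c2=5.

Answer: 5 3 2 4 1 6 / 1 4 6 3 2 5 / 3 5 4 2 6 1 / 2 6 1 5 3 4 / 6 2 5 1 4 3 / 4 1 3 6 5 2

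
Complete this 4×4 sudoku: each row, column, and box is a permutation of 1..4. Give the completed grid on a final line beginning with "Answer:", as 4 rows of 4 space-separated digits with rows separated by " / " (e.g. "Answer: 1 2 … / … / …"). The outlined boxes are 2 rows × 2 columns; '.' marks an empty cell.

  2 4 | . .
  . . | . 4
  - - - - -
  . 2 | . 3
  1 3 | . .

Step 1. [r3c3∈{1,4}] in row 3, 1 fits only at r3c3 ⇒ r3c3=1.
Step 2. [r2c3∈{2,3}] across row 2, 2 lands solely at r2c3. So r2c3=2.
Step 3. [r2c2∈{1}] r2c2's peers cover all but 1. So r2c2=1.
Step 4. [r1c3∈{3}] r1c3's peers cover all but 3 ⇒ r1c3=3.
Step 5. [r3c1∈{4}] r3c1's peers cover all but 4 ⇒ r3c1=4.
Step 6. [r1c4∈{1}] r1c4 is down to just 1. So r1c4=1.
Step 7. [r4c3∈{4}] only 4 remains possible at r4c3, so r4c3=4.
Step 8. [r4c4∈{2}] nothing but 2 survives at r4c4. So r4c4=2.
Step 9. [r2c1∈{3}] r2c1's peers cover all but 3. So r2c1=3.

Answer: 2 4 3 1 / 3 1 2 4 / 4 2 1 3 / 1 3 4 2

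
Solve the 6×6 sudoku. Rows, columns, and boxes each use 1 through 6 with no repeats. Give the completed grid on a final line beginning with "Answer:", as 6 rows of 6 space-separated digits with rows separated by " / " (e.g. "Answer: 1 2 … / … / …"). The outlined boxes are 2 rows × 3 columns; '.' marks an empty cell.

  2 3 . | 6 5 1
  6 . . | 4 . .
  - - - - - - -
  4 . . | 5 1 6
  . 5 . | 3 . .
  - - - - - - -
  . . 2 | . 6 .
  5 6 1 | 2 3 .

Step 1. [r2c5∈{2}] nothing but 2 survives at r2c5 ⇒ r2c5=2.
Step 2. [r6c6∈{4}] r6c6 is down to just 4 ⇒ r6c6=4.
Step 3. [r1c3∈{4}] nothing but 4 survives at r1c3. So r1c3=4.
Step 4. [r3c3∈{3}] r3c3 has the single candidate 3. So r3c3=3.
Step 5. [r3c2∈{2}] only 2 remains possible at r3c2 ⇒ r3c2=2.
Step 6. [r2c2∈{1}] only 1 remains possible at r2c2 ⇒ r2c2=1.
Step 7. [r5c2∈{4}] only 4 remains possible at r5c2 ⇒ r5c2=4.
Step 8. [r2c3∈{5}] r2c3's peers cover all but 5. So r2c3=5.
Step 9. [r4c5∈{4}] nothing but 4 survives at r4c5. So r4c5=4.
Step 10. [r5c1∈{3}] r5c1 is down to just 3, so r5c1=3.
Step 11. [r2c6∈{3}] only 3 remains possible at r2c6, so r2c6=3.
Step 12. [r4c6∈{2}] nothing but 2 survives at r4c6, so r4c6=2.
Step 13. [r4c3∈{6}] r4c3's peers cover all but 6. So r4c3=6.
Step 14. [r5c6∈{5}] r5c6 is down to just 5 ⇒ r5c6=5.
Step 15. [r5c4∈{1}] r5c4's peers cover all but 1 ⇒ r5c4=1.
Step 16. [r4c1∈{1}] only 1 remains possible at r4c1, so r4c1=1.

Answer: 2 3 4 6 5 1 / 6 1 5 4 2 3 / 4 2 3 5 1 6 / 1 5 6 3 4 2 / 3 4 2 1 6 5 / 5 6 1 2 3 4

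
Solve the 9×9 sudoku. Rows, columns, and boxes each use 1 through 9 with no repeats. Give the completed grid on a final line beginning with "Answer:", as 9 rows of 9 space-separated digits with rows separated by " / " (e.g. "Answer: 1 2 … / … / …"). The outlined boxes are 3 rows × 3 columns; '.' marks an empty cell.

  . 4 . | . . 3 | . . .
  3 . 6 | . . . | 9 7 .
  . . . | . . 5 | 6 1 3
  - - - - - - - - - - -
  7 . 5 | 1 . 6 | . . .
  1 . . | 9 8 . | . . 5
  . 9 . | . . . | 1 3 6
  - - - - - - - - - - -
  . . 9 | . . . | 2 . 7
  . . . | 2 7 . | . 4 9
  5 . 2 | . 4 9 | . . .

Step 1. [r5c2∈{2,3,6}] r5c2 is the only open cell in row 5 admitting 6, so r5c2=6.
Step 2. [r2c9∈{2,4,8}] box 3 places 4 nowhere but r2c9, so r2c9=4.
Step 3. [r2c4∈{8}] r2c4 has the single candidate 8. So r2c4=8.
Step 4. [r9c2∈{1,3,7,8}] in row 9, 7 fits only at r9c2, so r9c2=7.
Step 5. [r8c7∈{3,5,8}] row 8 places 5 nowhere but r8c7, so r8c7=5.
Step 6. [r1c7∈{8}] r1c7 is down to just 8. So r1c7=8.
Step 7. [r1c9∈{2}] r1c9's peers cover all but 2, so r1c9=2.
Step 8. [r4c5∈{2,3}] 3 has one home in box 5: r4c5. So r4c5=3.
Step 9. [r4c9∈{8}] r4c9 has the single candidate 8, so r4c9=8.
Step 10. [r4c2∈{2}] r4c2 has the single candidate 2 ⇒ r4c2=2.
Step 11. [r3c2∈{8}] r3c2's peers cover all but 8, so r3c2=8.
Step 12. [r7c1∈{4,6,8}] in row 7, 4 fits only at r7c1 ⇒ r7c1=4.
Step 13. [r5c3∈{3,4}] row 5 places 3 nowhere but r5c3 ⇒ r5c3=3.
Step 14. [r6c3∈{4,8}] col 3 places 4 nowhere but r6c3. So r6c3=4.
Step 15. [r5c6∈{2,4,7}] across col 6, 4 lands solely at r5c6, so r5c6=4.
Step 16. [r8c3∈{1,8}] across col 3, 8 lands solely at r8c3. So r8c3=8.
Step 17. [r8c6∈{1}] r8c6 is down to just 1. So r8c6=1.
Step 18. [r1c3∈{1,7}] col 3 places 1 nowhere but r1c3, so r1c3=1.
Step 19. [r1c4∈{6,7}] r1c4 is the only open cell in row 1 admitting 7, so r1c4=7.
Step 20. [r2c6∈{2}] nothing but 2 survives at r2c6, so r2c6=2.
Step 21. [r6c4∈{5}] r6c4's peers cover all but 5 ⇒ r6c4=5.
Step 22. [r1c1∈{9}] nothing but 9 survives at r1c1. So r1c1=9.
Step 23. [r9c8∈{6,8}] 8 has one home in row 9: r9c8 ⇒ r9c8=8.
Step 24. [r9c4∈{3,6}] 6 has one home in row 9: r9c4, so r9c4=6.
Step 25. [r7c2∈{1,3}] 1 has one home in row 7: r7c2 ⇒ r7c2=1.
Step 26. [r2c2∈{5}] nothing but 5 survives at r2c2 ⇒ r2c2=5.
Step 27. [r7c4∈{3}] r7c4 is down to just 3 ⇒ r7c4=3.
Step 28. [r8c1∈{6}] r8c1 has the single candidate 6. So r8c1=6.
Step 29. [r1c8∈{5}] r1c8's peers cover all but 5 ⇒ r1c8=5.
Step 30. [r4c8∈{9}] r4c8 is down to just 9. So r4c8=9.
Step 31. [r3c4∈{4}] r3c4 is down to just 4, so r3c4=4.
Step 32. [r7c5∈{5}] only 5 remains possible at r7c5, so r7c5=5.
Step 33. [r5c8∈{2}] only 2 remains possible at r5c8, so r5c8=2.
Step 34. [r7c6∈{8}] only 8 remains possible at r7c6 ⇒ r7c6=8.
Step 35. [r4c7∈{4}] nothing but 4 survives at r4c7 ⇒ r4c7=4.
Step 36. [r3c5∈{9}] only 9 remains possible at r3c5 ⇒ r3c5=9.
Step 37. [r3c3∈{7}] r3c3's peers cover all but 7. So r3c3=7.
Step 38. [r6c1∈{8}] r6c1 has the single candidate 8. So r6c1=8.
Step 39. [r8c2∈{3}] r8c2's peers cover all but 3 ⇒ r8c2=3.
Step 40. [r1c5∈{6}] r1c5 has the single candidate 6, so r1c5=6.
Step 41. [r2c5∈{1}] r2c5 is down to just 1. So r2c5=1.
Step 42. [r5c7∈{7}] r5c7 is down to just 7, so r5c7=7.
Step 43. [r3c1∈{2}] r3c1 is down to just 2 ⇒ r3c1=2.
Step 44. [r7c8∈{6}] r7c8's peers cover all but 6, so r7c8=6.
Step 45. [r9c9∈{1}] nothing but 1 survives at r9c9, so r9c9=1.
Step 46. [r6c5∈{2}] r6c5 has the single candidate 2 ⇒ r6c5=2.
Step 47. [r6c6∈{7}] r6c6 has the single candidate 7, so r6c6=7.
Step 48. [r9c7∈{3}] only 3 remains possible at r9c7, so r9c7=3.

Answer: 9 4 1 7 6 3 8 5 2 / 3 5 6 8 1 2 9 7 4 / 2 8 7 4 9 5 6 1 3 / 7 2 5 1 3 6 4 9 8 / 1 6 3 9 8 4 7 2 5 / 8 9 4 5 2 7 1 3 6 / 4 1 9 3 5 8 2 6 7 / 6 3 8 2 7 1 5 4 9 / 5 7 2 6 4 9 3 8 1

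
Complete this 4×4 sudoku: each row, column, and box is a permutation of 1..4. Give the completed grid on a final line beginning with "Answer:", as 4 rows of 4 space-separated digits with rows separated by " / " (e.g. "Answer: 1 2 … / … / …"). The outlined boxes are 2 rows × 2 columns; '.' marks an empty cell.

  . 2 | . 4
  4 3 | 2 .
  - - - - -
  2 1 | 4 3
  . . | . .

Step 1. [r4c3∈{1}] r4c3 has the single candidate 1, so r4c3=1.
Step 2. [r1c3∈{3}] r1c3 has the single candidate 3. So r1c3=3.
Step 3. [r1c1∈{1}] only 1 remains possible at r1c1 ⇒ r1c1=1.
Step 4. [r4c2∈{4}] r4c2's peers cover all but 4. So r4c2=4.
Step 5. [r2c4∈{1}] r2c4's peers cover all but 1 ⇒ r2c4=1.
Step 6. [r4c1∈{3}] only 3 remains possible at r4c1, so r4c1=3.
Step 7. [r4c4∈{2}] r4c4's peers cover all but 2. So r4c4=2.

Answer: 1 2 3 4 / 4 3 2 1 / 2 1 4 3 / 3 4 1 2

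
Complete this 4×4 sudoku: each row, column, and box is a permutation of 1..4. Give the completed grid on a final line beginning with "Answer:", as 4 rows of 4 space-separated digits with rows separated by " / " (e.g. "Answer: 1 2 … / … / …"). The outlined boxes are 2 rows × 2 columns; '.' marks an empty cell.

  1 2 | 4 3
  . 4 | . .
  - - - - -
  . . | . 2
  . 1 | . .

Step 1. [r3c2∈{3}] r3c2 has the single candidate 3. So r3c2=3.
Step 2. [r2c4∈{1}] r2c4 is down to just 1 ⇒ r2c4=1.
Step 3. [r4c4∈{4}] nothing but 4 survives at r4c4, so r4c4=4.
Step 4. [r4c1∈{2}] r4c1 has the single candidate 2 ⇒ r4c1=2.
Step 5. [r2c1∈{3}] nothing but 3 survives at r2c1, so r2c1=3.
Step 6. [r3c1∈{4}] r3c1 has the single candidate 4. So r3c1=4.
Step 7. [r2c3∈{2}] r2c3's peers cover all but 2, so r2c3=2.
Step 8. [r4c3∈{3}] r4c3 is down to just 3 ⇒ r4c3=3.
Step 9. [r3c3∈{1}] only 1 remains possible at r3c3. So r3c3=1.

Answer: 1 2 4 3 / 3 4 2 1 / 4 3 1 2 / 2 1 3 4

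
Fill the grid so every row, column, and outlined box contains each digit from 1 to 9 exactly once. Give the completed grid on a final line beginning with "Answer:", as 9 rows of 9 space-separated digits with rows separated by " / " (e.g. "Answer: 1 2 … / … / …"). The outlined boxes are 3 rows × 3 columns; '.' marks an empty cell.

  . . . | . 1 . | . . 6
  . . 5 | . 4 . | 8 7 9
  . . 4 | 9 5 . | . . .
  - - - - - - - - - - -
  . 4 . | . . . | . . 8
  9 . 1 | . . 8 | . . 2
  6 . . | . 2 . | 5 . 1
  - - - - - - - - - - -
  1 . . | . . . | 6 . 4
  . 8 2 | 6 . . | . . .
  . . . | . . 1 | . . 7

Step 1. [r3c9∈{3}] r3c9's peers cover all but 3, so r3c9=3.
Step 2. [r1c4∈{2,3,7,8}] 8 has one home in box 2: r1c4, so r1c4=8.
Step 3. [r4c1∈{2,3,5,7}] row 4 places 2 nowhere but r4c1, so r4c1=2.
Step 4. [r2c1∈{3}] only 3 remains possible at r2c1 ⇒ r2c1=3.
Step 5. [r1c1∈{7}] only 7 remains possible at r1c1, so r1c1=7.
Step 6. [r3c6∈{2,6,7}] 7 has one home in row 3: r3c6 ⇒ r3c6=7.
Step 7. [r8c5∈{3,7,9}] r8c5 is the only open cell in row 8 admitting 7 ⇒ r8c5=7.
Step 8. [r1c8∈{2,4,5}] row 1 places 5 nowhere but r1c8. So r1c8=5.
Step 9. [r2c4∈{2}] r2c4's peers cover all but 2. So r2c4=2.
Step 10. [r5c2∈{3,5,7}] across box 4, 5 lands solely at r5c2 ⇒ r5c2=5.
Step 11. [r7c6∈{2,3,5,9}] 2 has one home in col 6: r7c6 ⇒ r7c6=2.
Step 12. [r3c2∈{1,2,6}] in row 3, 6 fits only at r3c2, so r3c2=6.
Step 13. [r7c4∈{3,5}] in row 7, 5 fits only at r7c4, so r7c4=5.
Step 14. [r4c6∈{3,5,6,9}] in row 4, 5 fits only at r4c6 ⇒ r4c6=5.
Step 15. [r1c3∈{9}] r1c3's peers cover all but 9. So r1c3=9.
Step 16. [r4c4∈{1,3,7}] across row 4, 1 lands solely at r4c4. So r4c4=1.
Step 17. [r6c3∈{3,7,8}] 8 has one home in row 6: r6c3 ⇒ r6c3=8.
Step 18. [r1c6∈{3}] r1c6's peers cover all but 3. So r1c6=3.
Step 19. [r1c7∈{2,4}] r1c7 is the only open cell in row 1 admitting 4 ⇒ r1c7=4.
Step 20. [r9c1∈{4,5}] in row 9, 5 fits only at r9c1. So r9c1=5.
Step 21. [r9c4∈{3,4}] r9c4 is the only open cell in row 9 admitting 4 ⇒ r9c4=4.
Step 22. [r8c6∈{9}] r8c6 is down to just 9. So r8c6=9.
Step 23. [r6c8∈{3,4,9}] row 6 places 9 nowhere but r6c8 ⇒ r6c8=9.
Step 24. [r9c7∈{2,3,9}] across col 7, 9 lands solely at r9c7. So r9c7=9.
Step 25. [r9c2∈{3}] nothing but 3 survives at r9c2. So r9c2=3.
Step 26. [r7c5∈{3,8}] box 8 places 3 nowhere but r7c5, so r7c5=3.
Step 27. [r4c3∈{3,7}] col 3 places 3 nowhere but r4c3. So r4c3=3.
Step 28. [r4c8∈{6}] only 6 remains possible at r4c8 ⇒ r4c8=6.
Step 29. [r6c2∈{7}] r6c2 is down to just 7 ⇒ r6c2=7.
Step 30. [r3c7∈{1,2}] across col 7, 2 lands solely at r3c7, so r3c7=2.
Step 31. [r8c7∈{1,3}] in col 7, 1 fits only at r8c7 ⇒ r8c7=1.
Step 32. [r5c7∈{3,7}] in col 7, 3 fits only at r5c7, so r5c7=3.
Step 33. [r7c8∈{8}] r7c8 has the single candidate 8. So r7c8=8.
Step 34. [r4c7∈{7}] r4c7 is down to just 7, so r4c7=7.
Step 35. [r4c5∈{9}] only 9 remains possible at r4c5. So r4c5=9.
Step 36. [r8c1∈{4}] r8c1 is down to just 4 ⇒ r8c1=4.
Step 37. [r3c8∈{1}] only 1 remains possible at r3c8. So r3c8=1.
Step 38. [r6c6∈{4}] r6c6's peers cover all but 4 ⇒ r6c6=4.
Step 39. [r7c2∈{9}] r7c2's peers cover all but 9 ⇒ r7c2=9.
Step 40. [r9c5∈{8}] nothing but 8 survives at r9c5. So r9c5=8.
Step 41. [r1c2∈{2}] r1c2 is down to just 2 ⇒ r1c2=2.
Step 42. [r7c3∈{7}] r7c3 is down to just 7, so r7c3=7.
Step 43. [r3c1∈{8}] nothing but 8 survives at r3c1, so r3c1=8.
Step 44. [r2c6∈{6}] nothing but 6 survives at r2c6, so r2c6=6.
Step 45. [r8c9∈{5}] only 5 remains possible at r8c9, so r8c9=5.
Step 46. [r5c8∈{4}] r5c8 has the single candidate 4. So r5c8=4.
Step 47. [r5c5∈{6}] only 6 remains possible at r5c5, so r5c5=6.
Step 48. [r6c4∈{3}] r6c4 has the single candidate 3, so r6c4=3.
Step 49. [r2c2∈{1}] nothing but 1 survives at r2c2. So r2c2=1.
Step 50. [r9c3∈{6}] only 6 remains possible at r9c3 ⇒ r9c3=6.
Step 51. [r9c8∈{2}] r9c8's peers cover all but 2, so r9c8=2.
Step 52. [r5c4∈{7}] r5c4 has the single candidate 7 ⇒ r5c4=7.
Step 53. [r8c8∈{3}] r8c8's peers cover all but 3, so r8c8=3.

Answer: 7 2 9 8 1 3 4 5 6 / 3 1 5 2 4 6 8 7 9 / 8 6 4 9 5 7 2 1 3 / 2 4 3 1 9 5 7 6 8 / 9 5 1 7 6 8 3 4 2 / 6 7 8 3 2 4 5 9 1 / 1 9 7 5 3 2 6 8 4 / 4 8 2 6 7 9 1 3 5 / 5 3 6 4 8 1 9 2 7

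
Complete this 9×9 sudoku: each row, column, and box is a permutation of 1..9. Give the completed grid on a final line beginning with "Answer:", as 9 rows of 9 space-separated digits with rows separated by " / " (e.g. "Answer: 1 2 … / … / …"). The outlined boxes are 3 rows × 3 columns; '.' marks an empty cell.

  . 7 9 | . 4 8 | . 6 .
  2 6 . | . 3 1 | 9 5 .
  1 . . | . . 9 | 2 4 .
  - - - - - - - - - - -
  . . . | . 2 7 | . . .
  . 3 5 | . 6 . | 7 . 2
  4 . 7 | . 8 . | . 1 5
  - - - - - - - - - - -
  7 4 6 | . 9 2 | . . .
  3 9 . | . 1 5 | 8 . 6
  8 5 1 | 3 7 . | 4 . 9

Step 1. [r4c4∈{1,4,5,9}] row 4 places 5 nowhere but r4c4, so r4c4=5.
Step 2. [r4c3∈{8}] r4c3's peers cover all but 8. So r4c3=8.
Step 3. [r7c8∈{3}] only 3 remains possible at r7c8, so r7c8=3.
Step 4. [r5c1∈{9}] r5c1 has the single candidate 9. So r5c1=9.
Step 5. [r6c7∈{3,6}] in row 6, 6 fits only at r6c7 ⇒ r6c7=6.
Step 6. [r2c9∈{7,8}] r2c9 is the only open cell in row 2 admitting 8. So r2c9=8.
Step 7. [r7c9∈{1}] nothing but 1 survives at r7c9 ⇒ r7c9=1.
Step 8. [r1c9∈{3}] r1c9 is down to just 3, so r1c9=3.
Step 9. [r8c8∈{2,7}] r8c8 is the only open cell in row 8 admitting 7, so r8c8=7.
Step 10. [r3c9∈{7}] r3c9 has the single candidate 7 ⇒ r3c9=7.
Step 11. [r5c4∈{1,4}] across row 5, 1 lands solely at r5c4 ⇒ r5c4=1.
Step 12. [r8c3∈{2}] r8c3 is down to just 2 ⇒ r8c3=2.
Step 13. [r1c1∈{5}] only 5 remains possible at r1c1, so r1c1=5.
Step 14. [r7c7∈{5}] r7c7 is down to just 5. So r7c7=5.
Step 15. [r2c3∈{4}] r2c3 is down to just 4 ⇒ r2c3=4.
Step 16. [r1c4∈{2}] r1c4's peers cover all but 2. So r1c4=2.
Step 17. [r5c8∈{8}] nothing but 8 survives at r5c8, so r5c8=8.
Step 18. [r3c5∈{5}] r3c5's peers cover all but 5, so r3c5=5.
Step 19. [r7c4∈{8}] nothing but 8 survives at r7c4 ⇒ r7c4=8.
Step 20. [r9c6∈{6}] nothing but 6 survives at r9c6 ⇒ r9c6=6.
Step 21. [r3c2∈{8}] r3c2's peers cover all but 8 ⇒ r3c2=8.
Step 22. [r3c3∈{3}] r3c3 is down to just 3. So r3c3=3.
Step 23. [r9c8∈{2}] r9c8's peers cover all but 2. So r9c8=2.
Step 24. [r6c6∈{3}] r6c6's peers cover all but 3. So r6c6=3.
Step 25. [r6c4∈{9}] r6c4 has the single candidate 9, so r6c4=9.
Step 26. [r2c4∈{7}] r2c4 has the single candidate 7 ⇒ r2c4=7.
Step 27. [r5c6∈{4}] nothing but 4 survives at r5c6 ⇒ r5c6=4.
Step 28. [r4c1∈{6}] r4c1's peers cover all but 6 ⇒ r4c1=6.
Step 29. [r3c4∈{6}] r3c4's peers cover all but 6 ⇒ r3c4=6.
Step 30. [r4c8∈{9}] only 9 remains possible at r4c8. So r4c8=9.
Step 31. [r8c4∈{4}] r8c4 is down to just 4, so r8c4=4.
Step 32. [r4c7∈{3}] only 3 remains possible at r4c7. So r4c7=3.
Step 33. [r6c2∈{2}] r6c2 has the single candidate 2 ⇒ r6c2=2.
Step 34. [r4c9∈{4}] only 4 remains possible at r4c9. So r4c9=4.
Step 35. [r1c7∈{1}] r1c7 is down to just 1, so r1c7=1.
Step 36. [r4c2∈{1}] r4c2 is down to just 1. So r4c2=1.

Answer: 5 7 9 2 4 8 1 6 3 / 2 6 4 7 3 1 9 5 8 / 1 8 3 6 5 9 2 4 7 / 6 1 8 5 2 7 3 9 4 / 9 3 5 1 6 4 7 8 2 / 4 2 7 9 8 3 6 1 5 / 7 4 6 8 9 2 5 3 1 / 3 9 2 4 1 5 8 7 6 / 8 5 1 3 7 6 4 2 9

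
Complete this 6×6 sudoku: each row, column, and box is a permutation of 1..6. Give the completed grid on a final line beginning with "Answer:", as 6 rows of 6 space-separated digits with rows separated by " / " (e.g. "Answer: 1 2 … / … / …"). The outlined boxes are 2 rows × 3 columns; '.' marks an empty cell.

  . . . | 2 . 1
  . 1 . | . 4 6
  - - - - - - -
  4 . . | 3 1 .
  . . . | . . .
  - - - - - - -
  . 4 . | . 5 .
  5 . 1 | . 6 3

Step 1. [r4c5∈{2}] r4c5's peers cover all but 2. So r4c5=2.
Step 2. [r4c4∈{4,5,6}] across col 4, 6 lands solely at r4c4. So r4c4=6.
Step 3. [r6c2∈{2}] r6c2's peers cover all but 2 ⇒ r6c2=2.
Step 4. [r1c5∈{3}] r1c5 has the single candidate 3. So r1c5=3.
Step 5. [r3c3∈{2,5,6}] row 3 places 2 nowhere but r3c3. So r3c3=2.
Step 6. [r4c2∈{3,5}] 3 has one home in col 2: r4c2. So r4c2=3.
Step 7. [r4c3∈{5}] r4c3 has the single candidate 5. So r4c3=5.
Step 8. [r1c1∈{6}] r1c1 has the single candidate 6 ⇒ r1c1=6.
Step 9. [r5c1∈{3}] nothing but 3 survives at r5c1. So r5c1=3.
Step 10. [r3c2∈{6}] r3c2's peers cover all but 6. So r3c2=6.
Step 11. [r2c1∈{2}] r2c1's peers cover all but 2. So r2c1=2.
Step 12. [r3c6∈{5}] nothing but 5 survives at r3c6 ⇒ r3c6=5.
Step 13. [r5c3∈{6}] only 6 remains possible at r5c3. So r5c3=6.
Step 14. [r1c3∈{4}] r1c3's peers cover all but 4. So r1c3=4.
Step 15. [r5c4∈{1}] only 1 remains possible at r5c4 ⇒ r5c4=1.
Step 16. [r2c4∈{5}] r2c4 is down to just 5 ⇒ r2c4=5.
Step 17. [r4c1∈{1}] r4c1 has the single candidate 1. So r4c1=1.
Step 18. [r5c6∈{2}] r5c6's peers cover all but 2, so r5c6=2.
Step 19. [r1c2∈{5}] r1c2 is down to just 5, so r1c2=5.
Step 20. [r2c3∈{3}] only 3 remains possible at r2c3 ⇒ r2c3=3.
Step 21. [r6c4∈{4}] r6c4's peers cover all but 4 ⇒ r6c4=4.
Step 22. [r4c6∈{4}] only 4 remains possible at r4c6 ⇒ r4c6=4.

Answer: 6 5 4 2 3 1 / 2 1 3 5 4 6 / 4 6 2 3 1 5 / 1 3 5 6 2 4 / 3 4 6 1 5 2 / 5 2 1 4 6 3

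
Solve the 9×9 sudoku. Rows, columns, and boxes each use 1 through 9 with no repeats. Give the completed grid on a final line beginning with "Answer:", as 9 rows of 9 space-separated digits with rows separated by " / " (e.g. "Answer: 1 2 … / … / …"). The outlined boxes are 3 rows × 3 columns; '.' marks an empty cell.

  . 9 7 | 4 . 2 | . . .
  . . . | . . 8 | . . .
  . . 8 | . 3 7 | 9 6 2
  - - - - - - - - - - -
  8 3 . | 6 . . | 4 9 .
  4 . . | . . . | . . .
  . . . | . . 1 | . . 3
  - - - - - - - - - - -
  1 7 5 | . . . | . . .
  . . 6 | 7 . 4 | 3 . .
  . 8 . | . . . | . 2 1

Step 1. [r4c6∈{5}] r4c6 has the single candidate 5, so r4c6=5.
Step 2. [r4c9∈{7}] r4c9's peers cover all but 7, so r4c9=7.
Step 3. [r4c5∈{2}] r4c5 is down to just 2. So r4c5=2.
Step 4. [r3c1∈{5}] r3c1 has the single candidate 5, so r3c1=5.
Step 5. [r2c8∈{1,3,4,5,7}] col 8 places 7 nowhere but r2c8 ⇒ r2c8=7.
Step 6. [r8c5∈{1,5,8,9}] across row 8, 1 lands solely at r8c5, so r8c5=1.
Step 7. [r1c8∈{1,3,5,8}] across col 8, 3 lands solely at r1c8 ⇒ r1c8=3.
Step 8. [r5c8∈{1,5,8}] r5c8 is the only open cell in col 8 admitting 1 ⇒ r5c8=1.
Step 9. [r6c1∈{2,6,7,9}] col 1 places 7 nowhere but r6c1. So r6c1=7.
Step 10. [r2c9∈{4,5}] r2c9 is the only open cell in box 3 admitting 4 ⇒ r2c9=4.
Step 11. [r8c2∈{2}] r8c2 has the single candidate 2 ⇒ r8c2=2.
Step 12. [r8c1∈{9}] nothing but 9 survives at r8c1, so r8c1=9.
Step 13. [r7c9∈{6,8,9}] in col 9, 9 fits only at r7c9 ⇒ r7c9=9.
Step 14. [r5c9∈{5,6,8}] col 9 places 6 nowhere but r5c9, so r5c9=6.
Step 15. [r9c1∈{3}] r9c1 is down to just 3 ⇒ r9c1=3.
Step 16. [r1c1∈{6}] nothing but 6 survives at r1c1, so r1c1=6.
Step 17. [r1c5∈{5}] r1c5 is down to just 5, so r1c5=5.
Step 18. [r2c2∈{1}] only 1 remains possible at r2c2. So r2c2=1.
Step 19. [r2c4∈{9}] nothing but 9 survives at r2c4, so r2c4=9.
Step 20. [r6c4∈{8}] nothing but 8 survives at r6c4 ⇒ r6c4=8.
Step 21. [r6c8∈{5}] r6c8 has the single candidate 5 ⇒ r6c8=5.
Step 22. [r8c8∈{8}] r8c8's peers cover all but 8. So r8c8=8.
Step 23. [r7c7∈{6}] only 6 remains possible at r7c7. So r7c7=6.
Step 24. [r5c4∈{3}] nothing but 3 survives at r5c4, so r5c4=3.
Step 25. [r5c6∈{9}] only 9 remains possible at r5c6, so r5c6=9.
Step 26. [r5c3∈{2}] r5c3 has the single candidate 2 ⇒ r5c3=2.
Step 27. [r9c4∈{5}] r9c4 is down to just 5. So r9c4=5.
Step 28. [r9c5∈{6,9}] in row 9, 9 fits only at r9c5. So r9c5=9.
Step 29. [r1c7∈{1,8}] row 1 places 1 nowhere but r1c7, so r1c7=1.
Step 30. [r4c3∈{1}] r4c3 is down to just 1. So r4c3=1.
Step 31. [r3c2∈{4}] nothing but 4 survives at r3c2, so r3c2=4.
Step 32. [r5c5∈{7}] nothing but 7 survives at r5c5. So r5c5=7.
Step 33. [r2c7∈{5}] only 5 remains possible at r2c7, so r2c7=5.
Step 34. [r7c4∈{2}] r7c4's peers cover all but 2, so r7c4=2.
Step 35. [r6c2∈{6}] nothing but 6 survives at r6c2 ⇒ r6c2=6.
Step 36. [r3c4∈{1}] r3c4 is down to just 1, so r3c4=1.
Step 37. [r7c8∈{4}] nothing but 4 survives at r7c8. So r7c8=4.
Step 38. [r8c9∈{5}] r8c9 has the single candidate 5 ⇒ r8c9=5.
Step 39. [r2c1∈{2}] only 2 remains possible at r2c1. So r2c1=2.
Step 40. [r6c7∈{2}] only 2 remains possible at r6c7. So r6c7=2.
Step 41. [r6c3∈{9}] r6c3's peers cover all but 9. So r6c3=9.
Step 42. [r9c3∈{4}] r9c3's peers cover all but 4 ⇒ r9c3=4.
Step 43. [r7c6∈{3}] r7c6 is down to just 3, so r7c6=3.
Step 44. [r2c5∈{6}] r2c5 has the single candidate 6 ⇒ r2c5=6.
Step 45. [r9c6∈{6}] only 6 remains possible at r9c6, so r9c6=6.
Step 46. [r1c9∈{8}] r1c9's peers cover all but 8 ⇒ r1c9=8.
Step 47. [r2c3∈{3}] r2c3 has the single candidate 3. So r2c3=3.
Step 48. [r6c5∈{4}] r6c5 has the single candidate 4 ⇒ r6c5=4.
Step 49. [r7c5∈{8}] r7c5 has the single candidate 8. So r7c5=8.
Step 50. [r5c7∈{8}] only 8 remains possible at r5c7, so r5c7=8.
Step 51. [r5c2∈{5}] r5c2 is down to just 5 ⇒ r5c2=5.
Step 52. [r9c7∈{7}] r9c7 is down to just 7. So r9c7=7.

Answer: 6 9 7 4 5 2 1 3 8 / 2 1 3 9 6 8 5 7 4 / 5 4 8 1 3 7 9 6 2 / 8 3 1 6 2 5 4 9 7 / 4 5 2 3 7 9 8 1 6 / 7 6 9 8 4 1 2 5 3 / 1 7 5 2 8 3 6 4 9 / 9 2 6 7 1 4 3 8 5 / 3 8 4 5 9 6 7 2 1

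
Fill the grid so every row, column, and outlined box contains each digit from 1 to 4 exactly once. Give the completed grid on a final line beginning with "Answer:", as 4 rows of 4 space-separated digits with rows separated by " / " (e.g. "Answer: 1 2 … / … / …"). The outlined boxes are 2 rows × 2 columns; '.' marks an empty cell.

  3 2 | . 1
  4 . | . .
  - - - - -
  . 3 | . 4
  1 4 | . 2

Step 1. [r2c4∈{3}] r2c4 has the single candidate 3 ⇒ r2c4=3.
Step 2. [r3c3∈{1}] nothing but 1 survives at r3c3 ⇒ r3c3=1.
Step 3. [r1c3∈{4}] r1c3's peers cover all but 4. So r1c3=4.
Step 4. [r4c3∈{3}] r4c3 has the single candidate 3, so r4c3=3.
Step 5. [r3c1∈{2}] r3c1's peers cover all but 2. So r3c1=2.
Step 6. [r2c2∈{1}] r2c2's peers cover all but 1. So r2c2=1.
Step 7. [r2c3∈{2}] r2c3's peers cover all but 2. So r2c3=2.

Answer: 3 2 4 1 / 4 1 2 3 / 2 3 1 4 / 1 4 3 2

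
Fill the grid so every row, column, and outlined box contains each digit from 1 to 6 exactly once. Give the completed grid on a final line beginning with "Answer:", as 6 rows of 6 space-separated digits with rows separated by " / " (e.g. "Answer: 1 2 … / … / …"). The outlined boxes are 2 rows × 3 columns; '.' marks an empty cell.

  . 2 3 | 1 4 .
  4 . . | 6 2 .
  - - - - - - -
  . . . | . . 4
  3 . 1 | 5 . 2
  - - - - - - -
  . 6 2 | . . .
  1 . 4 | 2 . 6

Step 1. [r5c1∈{5}] only 5 remains possible at r5c1 ⇒ r5c1=5.
Step 2. [r2c3∈{5}] r2c3's peers cover all but 5. So r2c3=5.
Step 3. [r3c5∈{1,3,6}] in row 3, 1 fits only at r3c5. So r3c5=1.
Step 4. [r5c5∈{3}] nothing but 3 survives at r5c5. So r5c5=3.
Step 5. [r3c1∈{2,6}] row 3 places 2 nowhere but r3c1. So r3c1=2.
Step 6. [r5c4∈{4}] r5c4's peers cover all but 4 ⇒ r5c4=4.
Step 7. [r4c2∈{4}] r4c2 has the single candidate 4. So r4c2=4.
Step 8. [r2c6∈{3}] nothing but 3 survives at r2c6. So r2c6=3.
Step 9. [r2c2∈{1}] r2c2 is down to just 1 ⇒ r2c2=1.
Step 10. [r4c5∈{6}] r4c5 is down to just 6. So r4c5=6.
Step 11. [r5c6∈{1}] r5c6's peers cover all but 1. So r5c6=1.
Step 12. [r6c2∈{3}] r6c2 has the single candidate 3. So r6c2=3.
Step 13. [r3c4∈{3}] only 3 remains possible at r3c4, so r3c4=3.
Step 14. [r3c3∈{6}] r3c3 is down to just 6 ⇒ r3c3=6.
Step 15. [r6c5∈{5}] r6c5 has the single candidate 5 ⇒ r6c5=5.
Step 16. [r1c6∈{5}] r1c6 is down to just 5 ⇒ r1c6=5.
Step 17. [r3c2∈{5}] only 5 remains possible at r3c2. So r3c2=5.
Step 18. [r1c1∈{6}] r1c1 has the single candidate 6. So r1c1=6.

Answer: 6 2 3 1 4 5 / 4 1 5 6 2 3 / 2 5 6 3 1 4 / 3 4 1 5 6 2 / 5 6 2 4 3 1 / 1 3 4 2 5 6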